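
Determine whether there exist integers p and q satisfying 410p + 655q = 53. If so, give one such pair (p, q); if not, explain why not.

There are no such integers.

gcd(410, 655) = 5, so every integer of the form 410p + 655q is a multiple of 5.
But 53 is not a multiple of 5 (it leaves remainder 3).
Therefore 410p + 655q = 53 has no solution in integers.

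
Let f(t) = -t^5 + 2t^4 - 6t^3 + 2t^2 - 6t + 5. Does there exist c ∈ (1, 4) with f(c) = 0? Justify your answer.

f has no root in that interval.

The endpoint values f(1) = -4 and f(4) = -883 are both negative. Claim: f(t) < 0 for every t in (1, 4).
Substitute t = 1 + u, where 0 < u < 3 on the interval. Expanding, f(1 + u) = -u^5 - 3u^4 - 8u^3 - 14u^2 - 17u - 4.
The nonzero coefficients here are all negative, so for u > 0 every term is negative (or zero), and the constant term -4 is strictly negative.
Therefore f(t) < 0 throughout (1, 4), and f has no zero there.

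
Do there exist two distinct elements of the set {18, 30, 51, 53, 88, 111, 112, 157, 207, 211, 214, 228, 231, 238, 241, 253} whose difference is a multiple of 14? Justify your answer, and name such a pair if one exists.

Both 18 and 88 leave remainder 4 on division by 14; their difference 70 = 5·14 is a multiple of 14.

Yes: 18 and 88.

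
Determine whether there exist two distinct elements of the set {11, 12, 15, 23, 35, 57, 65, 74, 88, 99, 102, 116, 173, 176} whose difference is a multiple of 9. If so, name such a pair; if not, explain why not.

Yes: 11 and 65.

Reduce each element mod 9: 11↦2, 12↦3, 15↦6, 23↦5, 35↦8, 57↦3, 65↦2, 74↦2, 88↦7, 99↦0, 102↦3, 116↦8, 173↦2, 176↦5. The residue 2 repeats (at 11 and 65), and 65 − 11 = 54 = 6·9.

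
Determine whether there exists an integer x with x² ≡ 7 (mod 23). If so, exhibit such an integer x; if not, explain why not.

23 is prime, so by Euler's criterion 7 is a square mod 23 iff 7^((23−1)/2) = 7^11 ≡ 1 (mod 23).
Repeated squaring mod 23: 7^2 = 49 ≡ 3; 7^4 ≡ 3² = 9 ≡ 9; 7^8 ≡ 9² = 81 ≡ 12.
Since 11 = 8 + 2 + 1, 7^11 ≡ 12 · 3 · 7; multiplying out mod 23: 12·3 = 36 ≡ 13, then 13·7 = 91 ≡ 22. Thus 7^11 ≡ 22 ≡ −1 (mod 23).
The value −1 means 7 is a non-residue modulo 23, so x² ≡ 7 (mod 23) is impossible.

No such integer exists.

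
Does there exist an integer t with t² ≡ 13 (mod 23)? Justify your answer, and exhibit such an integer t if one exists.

t = 17

Take t = 17. Then 17² = 289 = 12·23 + 13, so 17² ≡ 13 (mod 23).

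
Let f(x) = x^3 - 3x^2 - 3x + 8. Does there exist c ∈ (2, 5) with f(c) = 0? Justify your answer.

f(2) = -2 and f(5) = 43, which have opposite signs.
As a polynomial, f is continuous on every closed interval.
So by the Intermediate Value Theorem there is a c strictly between 2 and 5 with f(c) = 0.

Yes, such a c exists.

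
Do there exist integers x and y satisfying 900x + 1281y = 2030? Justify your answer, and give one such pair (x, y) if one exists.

No such integers exist.

Any value of 900x + 1281y is a multiple of gcd(900, 1281) = 3.
However 2030 leaves remainder 2 on division by 3.
Therefore 900x + 1281y = 2030 has no solution in integers.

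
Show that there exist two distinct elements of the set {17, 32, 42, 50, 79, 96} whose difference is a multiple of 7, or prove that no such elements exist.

No, no such pair exists.

Two integers differ by a multiple of 7 exactly when they have the same residue mod 7. The residues are 17↦3, 32↦4, 42↦0, 50↦1, 79↦2, 96↦5.
No residue repeats among the 6 elements, so no pair has difference ≡ 0 (mod 7).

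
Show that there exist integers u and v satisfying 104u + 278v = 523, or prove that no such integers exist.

gcd(104, 278) = 2, so every integer of the form 104u + 278v is a multiple of 2.
But 523 = 2·261 + 1, so 2 ∤ 523.
So the equation is unsolvable over ℤ.

No such integers exist.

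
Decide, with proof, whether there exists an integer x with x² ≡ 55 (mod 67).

Take x = 51. Then 51² = 2601 = 38·67 + 55, so 51² ≡ 55 (mod 67).

x = 51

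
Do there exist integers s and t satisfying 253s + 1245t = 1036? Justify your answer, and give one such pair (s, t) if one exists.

253 and 1245 are coprime, so 253s + 1245t ranges over all of ℤ.
Dividing repeatedly: 1245 = 4·253 + 233, 253 = 1·233 + 20, 233 = 11·20 + 13, 20 = 1·13 + 7, 13 = 1·7 + 6, 7 = 1·6 + 1, 6 = 6·1 + 0.
Back-substituting, 1 = 7 − 1·6 = 7 − (13 − 1·7) = −13 + 2·7 = −13 + 2·(20 − 1·13) = 2·20 − 3·13 = 2·20 − 3·(233 − 11·20) = −3·233 + 35·20 = −3·233 + 35·(253 − 1·233) = 35·253 − 38·233 = 35·253 − 38·(1245 − 4·253) = −38·1245 + 187·253; that is, 253·187 + 1245·(-38) = 1.
Times 1036: 253·193732 + 1245·(-39368) = 1036, so (193732, -39368) solves it.
Shifting by a multiple of (1245, −253) keeps it a solution: s = 193732 − 155·1245 = 757, t = -39368 + 155·253 = -153.
Indeed 253·757 + 1245·(-153) = 191521 − 190485 = 1036.

s = 757, t = -153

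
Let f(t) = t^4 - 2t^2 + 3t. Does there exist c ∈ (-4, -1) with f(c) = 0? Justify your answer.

f(-4) = 212 and f(-1) = -4, which have opposite signs.
f is continuous everywhere (it is a polynomial), in particular on [-4, -1].
The Intermediate Value Theorem then guarantees some c ∈ (-4, -1) with f(c) = 0.

Yes, such a c exists.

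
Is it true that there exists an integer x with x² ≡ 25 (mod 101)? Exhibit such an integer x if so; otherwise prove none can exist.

Take x = 5. Then 5² = 25, and since 0 ≤ 25 < 101 this is already reduced: 5² ≡ 25 (mod 101).

x = 5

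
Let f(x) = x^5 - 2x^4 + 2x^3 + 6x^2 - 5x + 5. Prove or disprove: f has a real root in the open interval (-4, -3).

f has no root in that interval.

f(-4) = -1543 and f(-3) = -385, both negative, so a sign-change argument is unavailable; we show f keeps this sign on the whole interval.
Substitute x = -3 − u, where 0 < u < 1 on the interval. Expanding, f(-3 − u) = -u^5 - 17u^4 - 116u^3 - 390u^2 - 634u - 385.
The nonzero coefficients here are all negative, so for u > 0 every term is negative (or zero), and the constant term -385 is strictly negative.
So f is strictly negative on (-4, -3); no root exists in the interval.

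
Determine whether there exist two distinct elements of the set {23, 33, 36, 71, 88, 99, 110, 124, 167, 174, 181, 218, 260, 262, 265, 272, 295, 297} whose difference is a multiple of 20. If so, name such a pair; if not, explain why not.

No, no such pair exists.

Reduce each element modulo 20: 23↦3, 33↦13, 36↦16, 71↦11, 88↦8, 99↦19, 110↦10, 124↦4, 167↦7, 174↦14, 181↦1, 218↦18, 260↦0, 262↦2, 265↦5, 272↦12, 295↦15, 297↦17.
No residue repeats among the 18 elements, so no pair has difference ≡ 0 (mod 20).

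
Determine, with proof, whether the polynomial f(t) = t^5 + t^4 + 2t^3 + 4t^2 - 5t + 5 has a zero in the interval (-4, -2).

The endpoint values f(-4) = -807 and f(-2) = -1 are both negative. Claim: f(t) < 0 for every t in (-4, -2).
Shift to the endpoint -2: with t = -2 − u (0 < u < 2), one computes f(-2 − u) = -u^5 - 9u^4 - 34u^3 - 64u^2 - 51u - 1.
All 6 nonzero coefficients of this polynomial in u are negative; hence for u > 0 the value is a sum of negative terms (the constant -1 among them).
Therefore f(t) < 0 throughout (-4, -2), and f has no zero there.

f has no root in that interval.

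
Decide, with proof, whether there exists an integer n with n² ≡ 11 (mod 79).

n = 66

Take n = 66. Then 66² = 4356 = 55·79 + 11, so 66² ≡ 11 (mod 79).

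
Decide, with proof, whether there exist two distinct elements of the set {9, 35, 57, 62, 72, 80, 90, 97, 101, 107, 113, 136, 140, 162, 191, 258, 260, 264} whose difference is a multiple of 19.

Residues mod 19: 9↦9, 35↦16, 57↦0, 62↦5, 72↦15, 80↦4, 90↦14, 97↦2, 101↦6, 107↦12, 113↦18, 136↦3, 140↦7, 162↦10, 191↦1, 258↦11, 260↦13, 264↦17.
These 18 residues are pairwise different, hence no difference of two elements is divisible by 19.

There is no such pair.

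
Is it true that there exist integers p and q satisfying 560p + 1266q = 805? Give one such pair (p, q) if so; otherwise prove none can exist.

No such integers exist.

Any value of 560p + 1266q is a multiple of gcd(560, 1266) = 2.
However 805 leaves remainder 1 on division by 2.
Therefore 560p + 1266q = 805 has no solution in integers.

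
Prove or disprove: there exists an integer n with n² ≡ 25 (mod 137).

n = 5

Take n = 5. Then 5² = 25, and since 0 ≤ 25 < 137 this is already reduced: 5² ≡ 25 (mod 137).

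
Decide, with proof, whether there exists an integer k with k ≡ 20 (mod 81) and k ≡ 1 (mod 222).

Reduce both congruences modulo 3, which divides 81 and 222: they say k ≡ 20 (mod 3) and k ≡ 1 (mod 3).
But 20 mod 3 = 2 while 1 mod 3 = 1, a contradiction.
Hence the system has no solution.

No such integer exists.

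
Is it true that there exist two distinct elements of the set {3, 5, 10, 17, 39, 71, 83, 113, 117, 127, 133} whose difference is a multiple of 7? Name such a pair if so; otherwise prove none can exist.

The pair (3, 10) works.

Reduce each element mod 7: 3↦3, 5↦5, 10↦3, 17↦3, 39↦4, 71↦1, 83↦6, 113↦1, 117↦5, 127↦1, 133↦0. The residue 3 repeats (at 3 and 10), and 10 − 3 = 7 = 1·7.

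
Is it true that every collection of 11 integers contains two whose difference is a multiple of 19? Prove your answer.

Take the 11 consecutive integers 42, 43, …, 52: their residues mod 19 are all distinct because 11 ≤ 19.
The differences between them range over 1, …, 10, none of which is divisible by 19.

No, the set {42, 43, 44, 45, 46, 47, 48, 49, 50, 51, 52} is a counterexample.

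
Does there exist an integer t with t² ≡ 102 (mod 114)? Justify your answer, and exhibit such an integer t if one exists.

t = 84 works: 84² = 7056, and 7056 − 102 = 6954 = 61·114.

t = 84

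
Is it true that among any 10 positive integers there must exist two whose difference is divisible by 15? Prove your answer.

No, the set {42, 43, 44, 45, 46, 47, 48, 49, 50, 51} is a counterexample.

Try 10 consecutive integers, 42, 43, …, 51. Their remainders mod 15 are 12, 13, 14, 0, 1, 2, 3, 4, 5, 6 — pairwise different, as any 10 ≤ 15 consecutive integers have distinct residues.
No two share a residue, so no pair has difference divisible by 15; the claim fails for this set.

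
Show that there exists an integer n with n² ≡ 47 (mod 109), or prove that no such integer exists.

No such integer exists.

109 is prime, so by Euler's criterion 47 is a square mod 109 iff 47^((109−1)/2) = 47^54 ≡ 1 (mod 109).
Repeated squaring mod 109: 47^2 = 2209 ≡ 29; 47^4 ≡ 29² = 841 ≡ 78; 47^8 ≡ 78² = 6084 ≡ 89; 47^16 ≡ 89² = 7921 ≡ 73; 47^32 ≡ 73² = 5329 ≡ 97.
Since 54 = 32 + 16 + 4 + 2, 47^54 ≡ 97 · 73 · 78 · 29; multiplying out mod 109: 97·73 = 7081 ≡ 105, then 105·78 = 8190 ≡ 15, then 15·29 = 435 ≡ 108. Thus 47^54 ≡ 108 ≡ −1 (mod 109).
The value −1 means 47 is a non-residue modulo 109, so n² ≡ 47 (mod 109) is impossible.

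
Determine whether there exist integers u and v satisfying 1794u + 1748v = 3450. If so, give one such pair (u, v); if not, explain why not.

u = 37, v = -36

Every value of 1794u + 1748v is a multiple of gcd(1794, 1748) = 46; since 46 ∣ 3450, solutions exist.
Dividing through by 46 reduces the equation to 39u + 38v = 75.
Run the Euclidean algorithm on 39 and 38: 39 = 1·38 + 1, 38 = 38·1 + 0.
Working back up the chain: 1 = 39 − 1·38. So 39·1 + 38·(-1) = 1.
Multiplying through by 75: u = 1·75 = 75, v = (-1)·75 = -75 is a solution.
The general solution is u = 75 + 38k, v = -75 − 39k; taking k = -1 gives the smaller pair u = 37, v = -36.
Indeed 1794·37 + 1748·(-36) = 66378 − 62928 = 3450.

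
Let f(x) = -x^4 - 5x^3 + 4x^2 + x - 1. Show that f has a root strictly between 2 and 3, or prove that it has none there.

No.

The endpoint values f(2) = -39 and f(3) = -178 are both negative. Claim: f(x) < 0 for every x in (2, 3).
Substitute x = 2 + u, where 0 < u < 1 on the interval. Expanding, f(2 + u) = -u^4 - 13u^3 - 50u^2 - 75u - 39.
All 5 nonzero coefficients of this polynomial in u are negative; hence for u > 0 the value is a sum of negative terms (the constant -39 among them).
So f is strictly negative on (2, 3); no root exists in the interval.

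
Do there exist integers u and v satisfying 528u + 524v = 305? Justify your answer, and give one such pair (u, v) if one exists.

gcd(528, 524) = 4, so every integer of the form 528u + 524v is a multiple of 4.
But 305 = 4·76 + 1, so 4 ∤ 305.
So the equation is unsolvable over ℤ.

There are no such integers.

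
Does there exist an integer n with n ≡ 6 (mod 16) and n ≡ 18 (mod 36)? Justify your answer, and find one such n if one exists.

Here gcd(16, 36) = 4, and both 6 and 18 leave remainder 2 mod 4, so the system is consistent.
Step through n = 6, 6 + 16, 6 + 2·16, …: the values 6, 22, 38, 54 reduce mod 36 to 6, 22, 2, 18. The value 54 hits 18.
Check: 54 mod 16 = 6, 54 mod 36 = 18. ✓

n = 54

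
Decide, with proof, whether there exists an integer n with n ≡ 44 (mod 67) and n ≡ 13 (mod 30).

gcd(67, 30) = 1, so the Chinese Remainder Theorem guarantees exactly one residue class mod 2010 satisfying both.
Any solution of the first congruence is n = 44 + 67t; substituting into the second, 67t ≡ 13 − 44 ≡ 29 (mod 30).
67 ≡ 7 (mod 30), so this reads 7t ≡ 29 (mod 30). Invert 7 mod 30 by the Euclidean algorithm: 30 = 4·7 + 2, 7 = 3·2 + 1, 2 = 2·1 + 0; back-substituting, 1 = 7 − 3·2 = 7 − 3·(30 − 4·7) = −3·30 + 13·7. Hence 7·13 ≡ 1, so 7⁻¹ ≡ 13 (mod 30).
Multiplying by 13: t ≡ 13·29 = 377 ≡ 17 (mod 30).
Taking t = 17 gives n = 44 + 67·17 = 1183.
Indeed 1183 ≡ 44 (mod 67) and 1183 ≡ 13 (mod 30).

n = 1183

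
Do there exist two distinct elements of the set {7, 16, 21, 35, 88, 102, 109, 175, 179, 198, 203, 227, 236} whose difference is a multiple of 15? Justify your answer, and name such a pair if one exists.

No such pair exists.

Reduce each element modulo 15: 7↦7, 16↦1, 21↦6, 35↦5, 88↦13, 102↦12, 109↦4, 175↦10, 179↦14, 198↦3, 203↦8, 227↦2, 236↦11.
No residue repeats among the 13 elements, so no pair has difference ≡ 0 (mod 15).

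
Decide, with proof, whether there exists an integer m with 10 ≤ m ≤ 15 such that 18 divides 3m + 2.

For m = 10, 11, …, 15 the values of 3m + 2 modulo 18 are 14, 17, 2, 5, 8, 11 respectively.
None is 0, so 18 never divides 3m + 2 on this range.

No such integer m in that range exists.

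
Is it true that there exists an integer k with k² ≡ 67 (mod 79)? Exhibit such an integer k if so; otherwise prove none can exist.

k = 15

k = 15 works: 15² = 225, and 225 − 67 = 158 = 2·79.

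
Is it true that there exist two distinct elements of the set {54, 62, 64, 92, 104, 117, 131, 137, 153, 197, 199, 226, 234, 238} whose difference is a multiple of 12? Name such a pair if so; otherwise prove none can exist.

Yes: 54 and 234.

Both 54 and 234 leave remainder 6 on division by 12; their difference 180 = 15·12 is a multiple of 12.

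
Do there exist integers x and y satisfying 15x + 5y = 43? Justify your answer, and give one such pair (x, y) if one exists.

Any value of 15x + 5y is a multiple of gcd(15, 5) = 5.
But 43 = 5·8 + 3, so 5 ∤ 43.
Hence no integers x, y satisfy the equation.

There are no such integers.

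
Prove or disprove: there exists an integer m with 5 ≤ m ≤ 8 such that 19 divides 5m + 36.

m = 8

Scanning upward from m = 5 gives 61, 66, 71, none divisible by 19. Try m = 8: 5·8 + 36 = 76 = 4·19, which is divisible by 19.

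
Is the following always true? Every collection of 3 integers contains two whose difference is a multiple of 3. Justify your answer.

No, the set {3, 4, 5} is a counterexample.

Consider the 3 integers 3, 4, 5. They lie in distinct residue classes modulo 3, since 3 ≤ 3.
The differences between them range over 1, …, 2, none of which is divisible by 3.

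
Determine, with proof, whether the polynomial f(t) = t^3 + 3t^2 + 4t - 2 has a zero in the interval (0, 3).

f(0) = -2 and f(3) = 64, which have opposite signs.
f is continuous everywhere (it is a polynomial), in particular on [0, 3].
By the Intermediate Value Theorem, f takes the value 0 somewhere in the open interval.

Such a root exists.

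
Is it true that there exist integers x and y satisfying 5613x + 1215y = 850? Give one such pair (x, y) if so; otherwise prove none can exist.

There are no such integers.

Any value of 5613x + 1215y is a multiple of gcd(5613, 1215) = 3.
But 850 is not a multiple of 3 (it leaves remainder 1).
Hence no integers x, y satisfy the equation.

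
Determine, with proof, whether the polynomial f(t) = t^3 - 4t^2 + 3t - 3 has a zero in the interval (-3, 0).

The endpoint values f(-3) = -75 and f(0) = -3 are both negative. Claim: f(t) < 0 for every t in (-3, 0).
Shift to the endpoint 0: with t = −u (0 < u < 3), one computes f(−u) = -u^3 - 4u^2 - 3u - 3.
The nonzero coefficients here are all negative, so for u > 0 every term is negative (or zero), and the constant term -3 is strictly negative.
Therefore f(t) < 0 throughout (-3, 0), and f has no zero there.

No.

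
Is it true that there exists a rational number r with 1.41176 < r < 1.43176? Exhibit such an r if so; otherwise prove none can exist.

r = 10/7

Look for a denominator N such that an integer falls strictly between N·1.41176 and N·1.43176. N = 7 works: 7·1.41176 = 9.88232 < 10 < 10.02232 = 7·1.43176.
Hence 10/7 is a rational number with 1.41176 < 10/7 < 1.43176.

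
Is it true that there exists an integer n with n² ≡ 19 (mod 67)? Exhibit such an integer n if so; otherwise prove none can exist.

n = 32 works: 32² = 1024, and 1024 − 19 = 1005 = 15·67.

n = 32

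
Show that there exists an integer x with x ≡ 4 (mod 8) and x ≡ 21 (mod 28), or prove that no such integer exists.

No, no such integer exists.

Reduce both congruences modulo 4, which divides 8 and 28: they say x ≡ 4 (mod 4) and x ≡ 21 (mod 4).
However 4 ≡ 0 and 21 ≡ 1 (mod 4), and 0 ≠ 1.
So no integer satisfies both congruences.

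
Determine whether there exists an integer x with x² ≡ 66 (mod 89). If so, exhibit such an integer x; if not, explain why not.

Apply Euler's criterion with the prime 89: 66 is a quadratic residue iff 66^44 ≡ 1 (mod 89), and a non-residue iff it is ≡ −1.
Repeated squaring mod 89: 66^2 = 4356 ≡ 84; 66^4 ≡ 84² = 7056 ≡ 25; 66^8 ≡ 25² = 625 ≡ 2; 66^16 ≡ 2² = 4 ≡ 4; 66^32 ≡ 4² = 16 ≡ 16.
Since 44 = 32 + 8 + 4, 66^44 ≡ 16 · 2 · 25; multiplying out mod 89: 16·2 = 32 ≡ 32, then 32·25 = 800 ≡ 88. Thus 66^44 ≡ 88 ≡ −1 (mod 89).
By Euler's criterion 66 is a quadratic non-residue mod 89: no x satisfies x² ≡ 66 (mod 89).

No such integer exists.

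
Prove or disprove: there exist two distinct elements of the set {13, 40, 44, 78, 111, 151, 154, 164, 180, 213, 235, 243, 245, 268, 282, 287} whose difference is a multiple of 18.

Residues mod 18: 13↦13, 40↦4, 44↦8, 78↦6, 111↦3, 151↦7, 154↦10, 164↦2, 180↦0, 213↦15, 235↦1, 243↦9, 245↦11, 268↦16, 282↦12, 287↦17.
All 16 residues are distinct, so no two elements differ by a multiple of 18.

There is no such pair.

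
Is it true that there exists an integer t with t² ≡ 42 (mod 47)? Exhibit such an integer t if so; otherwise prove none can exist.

Take t = 18. Then 18² = 324 = 6·47 + 42, so 18² ≡ 42 (mod 47).

t = 18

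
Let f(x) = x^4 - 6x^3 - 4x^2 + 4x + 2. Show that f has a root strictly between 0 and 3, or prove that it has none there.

f(0) = 2 and f(3) = -103, which have opposite signs.
f is continuous everywhere (it is a polynomial), in particular on [0, 3].
By the Intermediate Value Theorem, f takes the value 0 somewhere in the open interval.

Yes, f has a root in the interval.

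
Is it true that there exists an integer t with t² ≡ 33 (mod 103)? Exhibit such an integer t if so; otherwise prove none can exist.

Take t = 62. Then 62² = 3844 = 37·103 + 33, so 62² ≡ 33 (mod 103).

t = 62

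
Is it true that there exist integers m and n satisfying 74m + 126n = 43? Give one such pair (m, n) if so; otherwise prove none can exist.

Any value of 74m + 126n is a multiple of gcd(74, 126) = 2.
But 43 = 2·21 + 1, so 2 ∤ 43.
So the equation is unsolvable over ℤ.

No, no such integers exist.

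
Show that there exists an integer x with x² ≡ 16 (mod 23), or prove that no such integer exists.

x = 19 works: 19² = 361, and 361 − 16 = 345 = 15·23.

x = 19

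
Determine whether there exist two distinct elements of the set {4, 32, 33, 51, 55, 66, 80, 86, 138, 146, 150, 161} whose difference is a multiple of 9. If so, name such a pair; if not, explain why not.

Both 32 and 86 leave remainder 5 on division by 9; their difference 54 = 6·9 is a multiple of 9.

The pair (32, 86) works.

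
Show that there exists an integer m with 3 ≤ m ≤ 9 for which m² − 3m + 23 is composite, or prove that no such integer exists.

m = 8

At m = 8: 8² − 3·8 + 23 = 63 = 3·21, which is composite.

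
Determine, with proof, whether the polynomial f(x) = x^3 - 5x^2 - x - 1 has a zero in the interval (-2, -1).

No such root exists.

The endpoint values f(-2) = -27 and f(-1) = -6 are both negative. Claim: f(x) < 0 for every x in (-2, -1).
Shift to the endpoint -1: with x = -1 − u (0 < u < 1), one computes f(-1 − u) = -u^3 - 8u^2 - 12u - 6.
The nonzero coefficients here are all negative, so for u > 0 every term is negative (or zero), and the constant term -6 is strictly negative.
So f is strictly negative on (-2, -1); no root exists in the interval.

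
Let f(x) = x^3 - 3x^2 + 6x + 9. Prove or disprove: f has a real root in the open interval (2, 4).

No such root exists.

Evaluate at the endpoints: f(2) = 17, f(4) = 49 — same sign (positive).
The derivative f'(x) = 3x^2 - 6x + 6 is a quadratic with discriminant (-6)² − 4·3·6 = -36 < 0; it never vanishes, so it is always positive (sign of the leading coefficient).
Hence f is strictly increasing on ℝ, and in particular on [2, 4]. A strictly monotone function with same-sign endpoint values stays positive on the whole interval, so f has no zero in (2, 4).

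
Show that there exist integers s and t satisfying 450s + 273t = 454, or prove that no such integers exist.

Any value of 450s + 273t is a multiple of gcd(450, 273) = 3.
But 454 is not a multiple of 3 (it leaves remainder 1).
Therefore 450s + 273t = 454 has no solution in integers.

No, no such integers exist.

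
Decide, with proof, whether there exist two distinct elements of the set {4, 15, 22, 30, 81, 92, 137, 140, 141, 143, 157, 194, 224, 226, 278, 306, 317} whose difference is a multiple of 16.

15 mod 16 = 15 and 143 mod 16 = 15, so 143 − 15 = 128 = 8·16.

Yes: 15 and 143.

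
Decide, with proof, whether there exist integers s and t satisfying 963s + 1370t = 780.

s = 880, t = -618

963 and 1370 are coprime, so 963s + 1370t ranges over all of ℤ.
Dividing repeatedly: 1370 = 1·963 + 407, 963 = 2·407 + 149, 407 = 2·149 + 109, 149 = 1·109 + 40, 109 = 2·40 + 29, 40 = 1·29 + 11, 29 = 2·11 + 7, 11 = 1·7 + 4, 7 = 1·4 + 3, 4 = 1·3 + 1, 3 = 3·1 + 0.
Unwinding: 1 = 4 − 1·3 = 4 − (7 − 1·4) = −7 + 2·4 = −7 + 2·(11 − 1·7) = 2·11 − 3·7 = 2·11 − 3·(29 − 2·11) = −3·29 + 8·11 = −3·29 + 8·(40 − 1·29) = 8·40 − 11·29 = 8·40 − 11·(109 − 2·40) = −11·109 + 30·40 = −11·109 + 30·(149 − 1·109) = 30·149 − 41·109 = 30·149 − 41·(407 − 2·149) = −41·407 + 112·149 = −41·407 + 112·(963 − 2·407) = 112·963 − 265·407 = 112·963 − 265·(1370 − 1·963) = −265·1370 + 377·963, i.e. 963·377 + 1370·(-265) = 1.
Scaling by 780 gives the particular solution (s, t) = (294060, -206700).
Shifting by a multiple of (1370, −963) keeps it a solution: s = 294060 − 214·1370 = 880, t = -206700 + 214·963 = -618.
Check: 963·880 + 1370·(-618) = 847440 − 846660 = 780. ✓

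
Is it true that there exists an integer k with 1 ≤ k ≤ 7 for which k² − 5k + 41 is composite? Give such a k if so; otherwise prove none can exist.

k = 3

At k = 3: 3² − 5·3 + 41 = 35 = 5·7, which is composite.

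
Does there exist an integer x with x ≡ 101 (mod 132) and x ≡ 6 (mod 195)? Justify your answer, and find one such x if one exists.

No, no such integer exists.

gcd(132, 195) = 3. If x ≡ 101 (mod 132) and x ≡ 6 (mod 195), then x ≡ 101 (mod 3) and x ≡ 6 (mod 3).
But 101 mod 3 = 2 while 6 mod 3 = 0, a contradiction.
Hence the system has no solution.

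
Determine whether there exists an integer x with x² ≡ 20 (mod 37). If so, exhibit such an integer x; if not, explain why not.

37 is prime, so by Euler's criterion 20 is a square mod 37 iff 20^((37−1)/2) = 20^18 ≡ 1 (mod 37).
Squaring successively (mod 37): 20^2 = 400 ≡ 30; 20^4 ≡ 30² = 900 ≡ 12; 20^8 ≡ 12² = 144 ≡ 33; 20^16 ≡ 33² = 1089 ≡ 16.
Since 18 = 16 + 2, 20^18 ≡ 16 · 30; multiplying out mod 37: 16·30 = 480 ≡ 36. Thus 20^18 ≡ 36 ≡ −1 (mod 37).
By Euler's criterion 20 is a quadratic non-residue mod 37: no x satisfies x² ≡ 20 (mod 37).

No such integer exists.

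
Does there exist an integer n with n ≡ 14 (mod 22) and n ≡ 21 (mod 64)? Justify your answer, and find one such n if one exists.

Reduce both congruences modulo 2, which divides 22 and 64: they say n ≡ 14 (mod 2) and n ≡ 21 (mod 2).
These are incompatible: 14 − 21 = -7 is not divisible by 2.
Hence the system has no solution.

There is no such integer.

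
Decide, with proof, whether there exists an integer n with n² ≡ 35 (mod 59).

n = 25

n = 25 works: 25² = 625, and 625 − 35 = 590 = 10·59.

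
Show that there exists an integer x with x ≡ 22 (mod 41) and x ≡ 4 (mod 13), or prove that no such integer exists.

The moduli 41 and 13 are coprime, so by the Chinese Remainder Theorem a unique solution modulo 533 exists.
Any solution of the first congruence is x = 22 + 41t; substituting into the second, 41t ≡ 4 − 22 ≡ 8 (mod 13).
41 ≡ 2 (mod 13), so this reads 2t ≡ 8 (mod 13). To invert 2 modulo 13: 13 = 6·2 + 1, 2 = 2·1 + 0, and unwinding, 1 = 13 − 6·2. Thus 2⁻¹ ≡ -6 ≡ 7 (mod 13).
Multiplying by 7: t ≡ 7·8 = 56 ≡ 4 (mod 13).
With t = 4: x = 22 + 41·4 = 186.
Check: 186 mod 41 = 22, 186 mod 13 = 4. ✓

x = 186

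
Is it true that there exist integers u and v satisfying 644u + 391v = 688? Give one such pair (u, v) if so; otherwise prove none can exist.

gcd(644, 391) = 23, so every integer of the form 644u + 391v is a multiple of 23.
But 688 = 23·29 + 21, so 23 ∤ 688.
Hence no integers u, v satisfy the equation.

No, no such integers exist.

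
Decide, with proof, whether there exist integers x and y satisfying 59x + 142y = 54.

Since gcd(59, 142) = 1, every integer is an integer combination of 59 and 142.
Euclidean algorithm: 142 = 2·59 + 24, 59 = 2·24 + 11, 24 = 2·11 + 2, 11 = 5·2 + 1, 2 = 2·1 + 0.
Working back up the chain: 1 = 11 − 5·2 = 11 − 5·(24 − 2·11) = −5·24 + 11·11 = −5·24 + 11·(59 − 2·24) = 11·59 − 27·24 = 11·59 − 27·(142 − 2·59) = −27·142 + 65·59. So 59·65 + 142·(-27) = 1.
Scaling by 54 gives the particular solution (x, y) = (3510, -1458).
The general solution is x = 3510 + 142k, y = -1458 − 59k; taking k = -24 gives the smaller pair x = 102, y = -42.
Indeed 59·102 + 142·(-42) = 6018 − 5964 = 54.

x = 102, y = -42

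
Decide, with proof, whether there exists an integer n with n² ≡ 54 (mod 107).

107 is prime, so by Euler's criterion 54 is a square mod 107 iff 54^((107−1)/2) = 54^53 ≡ 1 (mod 107).
Repeated squaring mod 107: 54^2 = 2916 ≡ 27; 54^4 ≡ 27² = 729 ≡ 87; 54^8 ≡ 87² = 7569 ≡ 79; 54^16 ≡ 79² = 6241 ≡ 35; 54^32 ≡ 35² = 1225 ≡ 48.
Since 53 = 32 + 16 + 4 + 1, 54^53 ≡ 48 · 35 · 87 · 54; multiplying out mod 107: 48·35 = 1680 ≡ 75, then 75·87 = 6525 ≡ 105, then 105·54 = 5670 ≡ 106. Thus 54^53 ≡ 106 ≡ −1 (mod 107).
By Euler's criterion 54 is a quadratic non-residue mod 107: no n satisfies n² ≡ 54 (mod 107).

No such integer exists.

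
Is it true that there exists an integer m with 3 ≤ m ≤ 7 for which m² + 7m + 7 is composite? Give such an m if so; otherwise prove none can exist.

At m = 6: 6² + 7·6 + 7 = 85 = 5·17, which is composite.

m = 6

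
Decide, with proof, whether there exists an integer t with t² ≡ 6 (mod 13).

Computing t² mod 13 for t = 0, 1, …, 6 (enough, by the symmetry t ↦ 13 − t) gives 0, 1, 4, 9, 3, 12, 10.
The set of squares mod 13 is therefore {0, 1, 3, 4, 9, 10, 12}, which does not contain 6.
Hence no integer t has t² ≡ 6 (mod 13).

No, no such integer exists.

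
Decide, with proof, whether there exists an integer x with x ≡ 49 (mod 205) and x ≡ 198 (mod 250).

No, no such integer exists.

gcd(205, 250) = 5. If x ≡ 49 (mod 205) and x ≡ 198 (mod 250), then x ≡ 49 (mod 5) and x ≡ 198 (mod 5).
But 49 mod 5 = 4 while 198 mod 5 = 3, a contradiction.
So no integer satisfies both congruences.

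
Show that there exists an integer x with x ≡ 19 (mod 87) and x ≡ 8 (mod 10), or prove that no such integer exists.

gcd(87, 10) = 1, so the Chinese Remainder Theorem guarantees exactly one residue class mod 870 satisfying both.
Write x = 19 + 87t and require 19 + 87t ≡ 8 (mod 10), i.e. 87t ≡ 9 (mod 10).
87 ≡ 7 (mod 10), so this reads 7t ≡ 9 (mod 10). Since 7·3 = 21 = 2·10 + 1, the inverse of 7 mod 10 is 3.
Multiplying by 3: t ≡ 3·9 = 27 ≡ 7 (mod 10).
With t = 7: x = 19 + 87·7 = 628.
Check: 628 mod 87 = 19, 628 mod 10 = 8. ✓

x = 628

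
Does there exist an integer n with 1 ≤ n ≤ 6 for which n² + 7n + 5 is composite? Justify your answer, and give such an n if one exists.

At n = 3: 3² + 7·3 + 5 = 35 = 5·7, which is composite.

n = 3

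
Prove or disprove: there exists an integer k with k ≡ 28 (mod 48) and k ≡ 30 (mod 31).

k = 1084

Since 48 and 31 share no common factor, CRT says the pair of congruences has a solution (unique mod 1488).
Any solution of the first congruence is k = 28 + 48t; substituting into the second, 48t ≡ 30 − 28 ≡ 2 (mod 31).
48 ≡ 17 (mod 31), so this reads 17t ≡ 2 (mod 31). Since 17·11 = 187 = 6·31 + 1, the inverse of 17 mod 31 is 11.
Therefore t ≡ 11·2 = 22 (mod 31).
With t = 22: k = 28 + 48·22 = 1084.
Check: 1084 mod 48 = 28, 1084 mod 31 = 30. ✓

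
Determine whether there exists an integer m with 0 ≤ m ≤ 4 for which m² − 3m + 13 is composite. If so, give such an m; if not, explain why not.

The values for m = 0, 1, …, 4 are 13, 11, 11, 13, 17, and each of these is prime.
So no value in the range makes the expression composite.

No such integer m in that range exists.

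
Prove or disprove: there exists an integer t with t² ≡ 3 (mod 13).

Take t = 9. Then 9² = 81 = 6·13 + 3, so 9² ≡ 3 (mod 13).

t = 9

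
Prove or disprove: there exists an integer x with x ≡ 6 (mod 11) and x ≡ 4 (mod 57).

gcd(11, 57) = 1, so the Chinese Remainder Theorem guarantees exactly one residue class mod 627 satisfying both.
Write x = 6 + 11t and require 6 + 11t ≡ 4 (mod 57), i.e. 11t ≡ 55 (mod 57).
Note 11·26 = 286 ≡ 1 (mod 57) (as 286 − 1 = 5·57), so 11⁻¹ ≡ 26.
Multiplying by 26: t ≡ 26·55 = 1430 ≡ 5 (mod 57).
With t = 5: x = 6 + 11·5 = 61.
Check: 61 mod 11 = 6, 61 mod 57 = 4. ✓

x = 61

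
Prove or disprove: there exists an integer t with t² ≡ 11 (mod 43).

t = 22 works: 22² = 484, and 484 − 11 = 473 = 11·43.

t = 22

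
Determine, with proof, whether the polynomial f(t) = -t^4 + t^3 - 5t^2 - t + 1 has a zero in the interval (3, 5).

The endpoint values f(3) = -101 and f(5) = -629 are both negative. Claim: f(t) < 0 for every t in (3, 5).
Substitute t = 3 + u, where 0 < u < 2 on the interval. Expanding, f(3 + u) = -u^4 - 11u^3 - 50u^2 - 112u - 101.
The nonzero coefficients here are all negative, so for u > 0 every term is negative (or zero), and the constant term -101 is strictly negative.
So f is strictly negative on (3, 5); no root exists in the interval.

No.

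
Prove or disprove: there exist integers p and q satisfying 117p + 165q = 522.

gcd(117, 165) = 3, and 3 divides 522, so integer solutions exist.
Dividing through by 3 reduces the equation to 39p + 55q = 174.
Euclidean algorithm: 55 = 1·39 + 16, 39 = 2·16 + 7, 16 = 2·7 + 2, 7 = 3·2 + 1, 2 = 2·1 + 0.
Working back up the chain: 1 = 7 − 3·2 = 7 − 3·(16 − 2·7) = −3·16 + 7·7 = −3·16 + 7·(39 − 2·16) = 7·39 − 17·16 = 7·39 − 17·(55 − 1·39) = −17·55 + 24·39. So 39·24 + 55·(-17) = 1.
Multiplying through by 174: p = 24·174 = 4176, q = (-17)·174 = -2958 is a solution.
Shifting by a multiple of (55, −39) keeps it a solution: p = 4176 − 75·55 = 51, q = -2958 + 75·39 = -33.
Indeed 117·51 + 165·(-33) = 5967 − 5445 = 522.

p = 51, q = -33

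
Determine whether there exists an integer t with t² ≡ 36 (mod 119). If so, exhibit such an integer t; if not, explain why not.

t = 6

Take t = 6. Then 6² = 36, and since 0 ≤ 36 < 119 this is already reduced: 6² ≡ 36 (mod 119).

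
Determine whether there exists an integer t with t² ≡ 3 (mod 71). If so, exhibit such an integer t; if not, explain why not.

t = 43

Take t = 43. Then 43² = 1849 = 26·71 + 3, so 43² ≡ 3 (mod 71).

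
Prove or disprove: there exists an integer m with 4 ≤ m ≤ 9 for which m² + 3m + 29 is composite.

At m = 8: 8² + 3·8 + 29 = 117 = 3·39, which is composite.

m = 8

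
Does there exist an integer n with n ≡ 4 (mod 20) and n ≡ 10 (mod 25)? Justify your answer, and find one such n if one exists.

No, no such integer exists.

Both moduli are multiples of 5 = gcd(20, 25), so any solution would satisfy n ≡ 4 and n ≡ 10 modulo 5 simultaneously.
However 4 ≡ 4 and 10 ≡ 0 (mod 5), and 4 ≠ 0.
Therefore no such n exists.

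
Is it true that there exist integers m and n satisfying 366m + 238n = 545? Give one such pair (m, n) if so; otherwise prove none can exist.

Any value of 366m + 238n is a multiple of gcd(366, 238) = 2.
But 545 = 2·272 + 1, so 2 ∤ 545.
Therefore 366m + 238n = 545 has no solution in integers.

There are no such integers.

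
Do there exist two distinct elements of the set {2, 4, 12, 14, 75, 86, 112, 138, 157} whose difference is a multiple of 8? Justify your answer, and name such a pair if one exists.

2 and 138 are such a pair.

2 mod 8 = 2 and 138 mod 8 = 2, so 138 − 2 = 136 = 17·8.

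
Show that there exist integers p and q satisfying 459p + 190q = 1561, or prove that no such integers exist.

459 and 190 are coprime, so 459p + 190q ranges over all of ℤ.
Euclidean algorithm: 459 = 2·190 + 79, 190 = 2·79 + 32, 79 = 2·32 + 15, 32 = 2·15 + 2, 15 = 7·2 + 1, 2 = 2·1 + 0.
Working back up the chain: 1 = 15 − 7·2 = 15 − 7·(32 − 2·15) = −7·32 + 15·15 = −7·32 + 15·(79 − 2·32) = 15·79 − 37·32 = 15·79 − 37·(190 − 2·79) = −37·190 + 89·79 = −37·190 + 89·(459 − 2·190) = 89·459 − 215·190. So 459·89 + 190·(-215) = 1.
Scaling by 1561 gives the particular solution (p, q) = (138929, -335615).
The general solution is p = 138929 + 190k, q = -335615 − 459k; taking k = -731 gives the smaller pair p = 39, q = -86.
Indeed 459·39 + 190·(-86) = 17901 − 16340 = 1561.

p = 39, q = -86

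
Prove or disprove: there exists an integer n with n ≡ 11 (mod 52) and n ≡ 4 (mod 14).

Reduce both congruences modulo 2, which divides 52 and 14: they say n ≡ 11 (mod 2) and n ≡ 4 (mod 2).
But 11 mod 2 = 1 while 4 mod 2 = 0, a contradiction.
So no integer satisfies both congruences.

No, no such integer exists.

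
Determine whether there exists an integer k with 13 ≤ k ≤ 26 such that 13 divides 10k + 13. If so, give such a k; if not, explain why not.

At k = 13 we get 10·13 + 13 = 143, and 143 = 13·11.

k = 13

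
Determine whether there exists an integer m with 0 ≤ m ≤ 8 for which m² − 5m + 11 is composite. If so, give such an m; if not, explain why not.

m = 8

At m = 8: 8² − 5·8 + 11 = 35 = 5·7, which is composite.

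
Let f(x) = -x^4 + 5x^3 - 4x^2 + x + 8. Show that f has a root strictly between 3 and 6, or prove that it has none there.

Such a root exists.

f(3) = 29 and f(6) = -346, which have opposite signs.
As a polynomial, f is continuous on every closed interval.
By the Intermediate Value Theorem f must vanish at some point of (3, 6).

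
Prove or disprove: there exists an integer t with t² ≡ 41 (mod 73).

t = 48 works: 48² = 2304, and 2304 − 41 = 2263 = 31·73.

t = 48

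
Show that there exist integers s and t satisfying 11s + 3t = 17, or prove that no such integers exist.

11 and 3 are coprime, so 11s + 3t ranges over all of ℤ.
Euclidean algorithm: 11 = 3·3 + 2, 3 = 1·2 + 1, 2 = 2·1 + 0.
Back-substituting, 1 = 3 − 1·2 = 3 − (11 − 3·3) = −11 + 4·3; that is, 11·(-1) + 3·4 = 1.
Scaling by 17 gives the particular solution (s, t) = (-17, 68).
Adding 6·3 to s and subtracting 6·11 from t gives the tidier solution (1, 2).
Indeed 11·1 + 3·2 = 11 + 6 = 17.

s = 1, t = 2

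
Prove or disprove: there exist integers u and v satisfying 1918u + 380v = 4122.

Since gcd(1918, 380) = 2 and 4122 = 2·2061, Bézout's identity guarantees a solution.
Dividing through by 2 reduces the equation to 959u + 190v = 2061.
Dividing repeatedly: 959 = 5·190 + 9, 190 = 21·9 + 1, 9 = 9·1 + 0.
Back-substituting, 1 = 190 − 21·9 = 190 − 21·(959 − 5·190) = −21·959 + 106·190; that is, 959·(-21) + 190·106 = 1.
Times 2061: 959·(-43281) + 190·218466 = 2061, so (-43281, 218466) solves it.
The general solution is u = -43281 + 190k, v = 218466 − 959k; taking k = 228 gives the smaller pair u = 39, v = -186.
Indeed 1918·39 + 380·(-186) = 74802 − 70680 = 4122.

u = 39, v = -186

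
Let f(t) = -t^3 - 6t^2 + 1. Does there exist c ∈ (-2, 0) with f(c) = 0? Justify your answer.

Yes, such a c exists.

f(-2) = -15 and f(0) = 1, which have opposite signs.
As a polynomial, f is continuous on every closed interval.
By the Intermediate Value Theorem, f takes the value 0 somewhere in the open interval.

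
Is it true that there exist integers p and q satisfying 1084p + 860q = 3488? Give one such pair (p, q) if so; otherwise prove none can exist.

Since gcd(1084, 860) = 4 and 3488 = 4·872, Bézout's identity guarantees a solution.
Dividing through by 4 reduces the equation to 271p + 215q = 872.
Dividing repeatedly: 271 = 1·215 + 56, 215 = 3·56 + 47, 56 = 1·47 + 9, 47 = 5·9 + 2, 9 = 4·2 + 1, 2 = 2·1 + 0.
Back-substituting, 1 = 9 − 4·2 = 9 − 4·(47 − 5·9) = −4·47 + 21·9 = −4·47 + 21·(56 − 1·47) = 21·56 − 25·47 = 21·56 − 25·(215 − 3·56) = −25·215 + 96·56 = −25·215 + 96·(271 − 1·215) = 96·271 − 121·215; that is, 271·96 + 215·(-121) = 1.
Scaling by 872 gives the particular solution (p, q) = (83712, -105512).
Subtracting 389·215 from p and adding 389·271 to q gives the tidier solution (77, -93).
Check: 1084·77 + 860·(-93) = 83468 − 79980 = 3488. ✓

p = 77, q = -93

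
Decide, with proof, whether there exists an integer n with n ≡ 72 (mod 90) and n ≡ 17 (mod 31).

Since 90 and 31 share no common factor, CRT says the pair of congruences has a solution (unique mod 2790).
Write n = 72 + 90t and require 72 + 90t ≡ 17 (mod 31), i.e. 90t ≡ 7 (mod 31).
90 ≡ 28 (mod 31), so this reads 28t ≡ 7 (mod 31). Note 28·10 = 280 ≡ 1 (mod 31) (as 280 − 1 = 9·31), so 28⁻¹ ≡ 10.
Therefore t ≡ 10·7 = 70 ≡ 8 (mod 31).
With t = 8: n = 72 + 90·8 = 792.
Check: 792 mod 90 = 72, 792 mod 31 = 17. ✓

n = 792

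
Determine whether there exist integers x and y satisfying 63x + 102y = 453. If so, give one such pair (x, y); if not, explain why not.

Every value of 63x + 102y is a multiple of gcd(63, 102) = 3; since 3 ∣ 453, solutions exist.
Dividing through by 3 reduces the equation to 21x + 34y = 151.
Dividing repeatedly: 34 = 1·21 + 13, 21 = 1·13 + 8, 13 = 1·8 + 5, 8 = 1·5 + 3, 5 = 1·3 + 2, 3 = 1·2 + 1, 2 = 2·1 + 0.
Working back up the chain: 1 = 3 − 1·2 = 3 − (5 − 1·3) = −5 + 2·3 = −5 + 2·(8 − 1·5) = 2·8 − 3·5 = 2·8 − 3·(13 − 1·8) = −3·13 + 5·8 = −3·13 + 5·(21 − 1·13) = 5·21 − 8·13 = 5·21 − 8·(34 − 1·21) = −8·34 + 13·21. So 21·13 + 34·(-8) = 1.
Scaling by 151 gives the particular solution (x, y) = (1963, -1208).
Subtracting 57·34 from x and adding 57·21 to y gives the tidier solution (25, -11).
Indeed 63·25 + 102·(-11) = 1575 − 1122 = 453.

x = 25, y = -11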